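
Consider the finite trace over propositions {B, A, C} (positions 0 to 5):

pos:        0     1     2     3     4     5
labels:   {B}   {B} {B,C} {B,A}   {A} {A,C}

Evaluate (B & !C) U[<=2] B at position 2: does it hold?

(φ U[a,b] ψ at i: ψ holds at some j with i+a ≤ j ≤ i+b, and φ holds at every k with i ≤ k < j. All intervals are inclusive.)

Need some j in [2,4] with B, and (B & !C) at every k in [2,j-1].
  j=2: B holds; no prefix to check → satisfied.

True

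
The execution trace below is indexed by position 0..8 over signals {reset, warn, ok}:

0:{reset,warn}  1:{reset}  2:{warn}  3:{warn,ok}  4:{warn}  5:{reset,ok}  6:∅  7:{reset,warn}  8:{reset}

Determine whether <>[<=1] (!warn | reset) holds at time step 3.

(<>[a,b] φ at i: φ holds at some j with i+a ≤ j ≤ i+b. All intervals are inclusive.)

Check (!warn | reset) at each j in [3,4]:
  j=3: false
  j=4: false
No position in the window satisfies it → formula fails.

Does not hold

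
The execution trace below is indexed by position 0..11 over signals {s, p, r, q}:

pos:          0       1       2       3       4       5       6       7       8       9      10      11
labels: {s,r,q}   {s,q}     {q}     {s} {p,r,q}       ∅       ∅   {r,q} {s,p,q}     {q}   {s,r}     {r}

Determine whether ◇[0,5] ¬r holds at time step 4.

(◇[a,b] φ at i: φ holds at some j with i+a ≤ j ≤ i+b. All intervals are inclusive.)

Yes

Check ¬r at each j in [4,9]:
  j=4: false
  j=5: true
  j=6: true
  j=7: false
  j=8: true
  j=9: true
Found at j=5 → formula holds.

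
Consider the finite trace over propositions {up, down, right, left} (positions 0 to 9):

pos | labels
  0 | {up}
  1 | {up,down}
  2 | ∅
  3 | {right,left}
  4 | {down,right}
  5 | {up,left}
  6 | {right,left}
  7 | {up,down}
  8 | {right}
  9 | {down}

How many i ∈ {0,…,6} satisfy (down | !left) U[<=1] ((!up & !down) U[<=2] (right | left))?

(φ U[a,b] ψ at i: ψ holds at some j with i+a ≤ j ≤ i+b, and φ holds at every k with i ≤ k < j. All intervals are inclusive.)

6

Evaluate at each i in [0,6]:
  i=0: ✗ (no rhs in [0,1])
  i=1: ✓ (rhs at j=2; lhs holds on [1,1])
  i=2: ✓ (rhs at j=2)
  i=3: ✓ (rhs at j=3)
  i=4: ✓ (rhs at j=4)
  i=5: ✓ (rhs at j=5)
  i=6: ✓ (rhs at j=6)
Positions where it holds: {1, 2, 3, 4, 5, 6} → 6.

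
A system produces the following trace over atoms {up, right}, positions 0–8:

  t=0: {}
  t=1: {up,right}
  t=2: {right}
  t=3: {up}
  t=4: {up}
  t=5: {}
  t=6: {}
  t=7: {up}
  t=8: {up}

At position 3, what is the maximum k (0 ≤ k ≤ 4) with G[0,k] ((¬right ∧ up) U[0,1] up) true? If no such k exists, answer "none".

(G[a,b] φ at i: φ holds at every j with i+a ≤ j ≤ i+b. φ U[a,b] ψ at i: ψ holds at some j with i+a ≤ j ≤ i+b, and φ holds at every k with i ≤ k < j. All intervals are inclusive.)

((¬right ∧ up) U[0,1] up) must hold from j=3 onward; find where it first fails.
  j=3: holds
  j=4: holds
  j=5: fails
Holds on [3,4], so largest k = 1.

1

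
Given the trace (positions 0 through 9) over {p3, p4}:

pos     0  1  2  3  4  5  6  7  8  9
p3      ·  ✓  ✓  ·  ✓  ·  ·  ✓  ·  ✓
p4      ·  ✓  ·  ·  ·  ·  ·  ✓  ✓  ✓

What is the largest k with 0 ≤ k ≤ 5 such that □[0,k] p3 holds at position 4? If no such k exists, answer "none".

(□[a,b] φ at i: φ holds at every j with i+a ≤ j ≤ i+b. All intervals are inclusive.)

p3 must hold from j=4 onward; find where it first fails.
  j=4: holds
  j=5: fails
Holds on [4,4], so largest k = 0.

0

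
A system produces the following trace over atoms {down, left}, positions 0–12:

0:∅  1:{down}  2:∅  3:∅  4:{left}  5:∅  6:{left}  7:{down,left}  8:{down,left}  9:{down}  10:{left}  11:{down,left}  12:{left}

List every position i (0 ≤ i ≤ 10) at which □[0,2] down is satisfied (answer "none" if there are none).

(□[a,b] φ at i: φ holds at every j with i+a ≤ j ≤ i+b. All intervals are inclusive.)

7

Evaluate at each i in [0,10]:
  i=0: ✗ (fails at j=0)
  i=1: ✗ (fails at j=2)
  i=2: ✗ (fails at j=2)
  i=3: ✗ (fails at j=3)
  i=4: ✗ (fails at j=4)
  i=5: ✗ (fails at j=5)
  i=6: ✗ (fails at j=6)
  i=7: ✓ (all of [7,9])
  i=8: ✗ (fails at j=10)
  i=9: ✗ (fails at j=10)
  i=10: ✗ (fails at j=10)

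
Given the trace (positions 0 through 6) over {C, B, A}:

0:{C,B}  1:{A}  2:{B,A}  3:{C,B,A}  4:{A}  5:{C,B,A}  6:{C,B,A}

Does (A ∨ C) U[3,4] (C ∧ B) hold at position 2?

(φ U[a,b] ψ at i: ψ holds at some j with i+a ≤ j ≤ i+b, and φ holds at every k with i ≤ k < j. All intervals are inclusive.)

True

Need some j in [5,6] with (C ∧ B), and (A ∨ C) at every k in [2,j-1].
  j=5: (C ∧ B) holds; (A ∨ C) holds at every k in [2,4] → satisfied.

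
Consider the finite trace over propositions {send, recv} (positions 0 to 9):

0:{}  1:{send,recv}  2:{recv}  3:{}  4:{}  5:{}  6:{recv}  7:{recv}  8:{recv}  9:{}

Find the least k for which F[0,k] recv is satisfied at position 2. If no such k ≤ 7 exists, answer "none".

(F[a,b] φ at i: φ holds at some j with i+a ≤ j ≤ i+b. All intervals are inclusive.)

Scan j = 2,3,… for recv:
  j=2: holds
First hit at j=2, so smallest k = 2-2 = 0.

0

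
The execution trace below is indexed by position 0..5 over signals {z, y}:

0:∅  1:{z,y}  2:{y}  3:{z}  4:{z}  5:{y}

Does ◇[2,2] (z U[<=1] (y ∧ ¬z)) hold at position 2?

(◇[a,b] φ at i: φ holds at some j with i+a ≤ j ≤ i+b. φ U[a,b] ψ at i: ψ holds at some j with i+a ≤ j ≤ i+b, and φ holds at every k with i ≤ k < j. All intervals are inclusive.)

Check (z U[<=1] (y ∧ ¬z)) at each j in [4,4]:
  j=4: holds
Found at j=4 → formula holds.

True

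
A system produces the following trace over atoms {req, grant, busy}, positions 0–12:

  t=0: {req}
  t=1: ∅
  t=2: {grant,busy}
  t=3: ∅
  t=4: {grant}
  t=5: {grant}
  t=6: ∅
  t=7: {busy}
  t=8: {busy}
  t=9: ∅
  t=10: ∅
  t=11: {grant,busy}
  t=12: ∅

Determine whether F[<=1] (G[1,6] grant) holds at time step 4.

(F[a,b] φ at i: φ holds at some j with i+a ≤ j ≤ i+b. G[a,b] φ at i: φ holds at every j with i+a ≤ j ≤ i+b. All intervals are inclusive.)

Check G[1,6] grant at each j in [4,5]:
  j=4: fails at 6
  j=5: fails at 6
No position in the window satisfies it → formula fails.

No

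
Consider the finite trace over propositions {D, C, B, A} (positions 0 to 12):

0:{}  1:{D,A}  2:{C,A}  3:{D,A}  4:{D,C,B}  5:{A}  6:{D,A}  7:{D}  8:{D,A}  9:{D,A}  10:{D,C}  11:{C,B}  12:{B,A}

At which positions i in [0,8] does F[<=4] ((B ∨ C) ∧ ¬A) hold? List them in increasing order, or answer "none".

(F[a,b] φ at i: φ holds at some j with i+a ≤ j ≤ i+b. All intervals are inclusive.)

Evaluate at each i in [0,8]:
  i=0: ✓ (witness j=4)
  i=1: ✓ (witness j=4)
  i=2: ✓ (witness j=4)
  i=3: ✓ (witness j=4)
  i=4: ✓ (witness j=4)
  i=5: ✗ (none in [5,9])
  i=6: ✓ (witness j=10)
  i=7: ✓ (witness j=10)
  i=8: ✓ (witness j=10)

0, 1, 2, 3, 4, 6, 7, 8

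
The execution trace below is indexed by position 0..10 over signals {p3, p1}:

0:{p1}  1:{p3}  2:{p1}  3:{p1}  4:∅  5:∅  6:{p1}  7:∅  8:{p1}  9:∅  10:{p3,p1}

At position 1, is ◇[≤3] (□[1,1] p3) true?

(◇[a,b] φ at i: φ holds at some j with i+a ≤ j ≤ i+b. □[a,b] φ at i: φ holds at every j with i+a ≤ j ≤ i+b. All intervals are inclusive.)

Does not hold

Check □[1,1] p3 at each j in [1,4]:
  j=1: fails at 2
  j=2: fails at 3
  j=3: fails at 4
  j=4: fails at 5
No position in the window satisfies it → formula fails.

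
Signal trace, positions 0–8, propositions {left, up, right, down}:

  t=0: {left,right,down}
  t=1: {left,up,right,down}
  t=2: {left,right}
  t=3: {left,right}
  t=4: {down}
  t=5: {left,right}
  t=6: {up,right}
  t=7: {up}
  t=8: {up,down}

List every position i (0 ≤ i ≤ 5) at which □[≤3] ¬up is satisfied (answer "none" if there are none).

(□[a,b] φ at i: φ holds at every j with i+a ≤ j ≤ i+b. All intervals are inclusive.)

Evaluate at each i in [0,5]:
  i=0: ✗ (fails at j=1)
  i=1: ✗ (fails at j=1)
  i=2: ✓ (all of [2,5])
  i=3: ✗ (fails at j=6)
  i=4: ✗ (fails at j=6)
  i=5: ✗ (fails at j=6)

2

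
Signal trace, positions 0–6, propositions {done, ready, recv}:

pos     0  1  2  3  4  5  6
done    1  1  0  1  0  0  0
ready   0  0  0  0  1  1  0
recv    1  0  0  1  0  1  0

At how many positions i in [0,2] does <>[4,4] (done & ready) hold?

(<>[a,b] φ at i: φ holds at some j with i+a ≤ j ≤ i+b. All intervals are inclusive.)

0

Evaluate at each i in [0,2]:
  i=0: ✗ (none in [4,4])
  i=1: ✗ (none in [5,5])
  i=2: ✗ (none in [6,6])
Positions where it holds: {} → 0.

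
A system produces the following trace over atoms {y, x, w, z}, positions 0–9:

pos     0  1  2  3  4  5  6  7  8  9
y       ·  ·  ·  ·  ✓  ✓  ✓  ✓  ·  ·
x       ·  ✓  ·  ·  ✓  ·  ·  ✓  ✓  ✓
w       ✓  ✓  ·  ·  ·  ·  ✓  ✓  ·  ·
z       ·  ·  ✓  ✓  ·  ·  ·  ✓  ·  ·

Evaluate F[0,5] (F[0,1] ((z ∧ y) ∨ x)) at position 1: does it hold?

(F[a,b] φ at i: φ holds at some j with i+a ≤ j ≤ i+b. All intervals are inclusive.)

Holds

Check F[0,1] ((z ∧ y) ∨ x) at each j in [1,6]:
  j=1: holds (witness at 1)
  j=2: fails (none in [2,3])
  j=3: holds (witness at 4)
  j=4: holds (witness at 4)
  j=5: fails (none in [5,6])
  j=6: holds (witness at 7)
Found at j=1 → formula holds.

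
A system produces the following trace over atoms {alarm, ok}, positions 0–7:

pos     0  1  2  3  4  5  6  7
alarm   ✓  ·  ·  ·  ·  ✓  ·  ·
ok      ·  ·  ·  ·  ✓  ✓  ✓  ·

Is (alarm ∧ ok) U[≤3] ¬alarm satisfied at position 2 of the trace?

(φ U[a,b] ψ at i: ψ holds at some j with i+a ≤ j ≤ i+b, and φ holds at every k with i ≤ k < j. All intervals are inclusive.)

Holds

Need some j in [2,5] with ¬alarm, and (alarm ∧ ok) at every k in [2,j-1].
  j=2: ¬alarm holds; no prefix to check → satisfied.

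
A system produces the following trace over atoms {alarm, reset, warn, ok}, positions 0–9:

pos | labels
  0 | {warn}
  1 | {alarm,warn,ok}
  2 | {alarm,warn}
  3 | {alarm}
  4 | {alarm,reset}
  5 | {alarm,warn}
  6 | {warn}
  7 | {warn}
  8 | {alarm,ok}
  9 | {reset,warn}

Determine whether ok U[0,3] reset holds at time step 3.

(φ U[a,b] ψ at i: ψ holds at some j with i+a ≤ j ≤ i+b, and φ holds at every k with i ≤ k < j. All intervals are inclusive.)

Does not hold

Need some j in [3,6] with reset, and ok at every k in [3,j-1].
  j=3: reset false.
  j=4: reset holds, but ok fails at k=3 → not this j.
  j=5: reset false.
  j=6: reset false.
No j in the window works → until fails.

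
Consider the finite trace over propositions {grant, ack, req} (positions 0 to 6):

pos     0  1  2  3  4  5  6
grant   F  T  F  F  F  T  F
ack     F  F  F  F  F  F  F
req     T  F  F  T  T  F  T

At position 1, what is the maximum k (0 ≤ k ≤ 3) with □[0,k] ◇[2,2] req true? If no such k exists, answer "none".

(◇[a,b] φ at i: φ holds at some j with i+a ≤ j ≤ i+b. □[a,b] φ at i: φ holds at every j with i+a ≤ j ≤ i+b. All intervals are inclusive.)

◇[2,2] req must hold from j=1 onward; find where it first fails.
  j=1: holds
  j=2: holds
  j=3: fails
Holds on [1,2], so largest k = 1.

1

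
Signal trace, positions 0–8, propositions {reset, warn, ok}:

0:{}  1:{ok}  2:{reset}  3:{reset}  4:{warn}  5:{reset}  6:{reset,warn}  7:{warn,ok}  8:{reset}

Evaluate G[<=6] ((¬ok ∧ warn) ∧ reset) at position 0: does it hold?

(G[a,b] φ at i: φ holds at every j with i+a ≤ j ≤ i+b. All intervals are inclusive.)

Does not hold

Check ((¬ok ∧ warn) ∧ reset) at every j in [0,6]:
  j=0: false
  j=1: false
  j=2: false
  j=3: false
  j=4: false
  j=5: false
  j=6: true
Fails at j=0 → formula fails.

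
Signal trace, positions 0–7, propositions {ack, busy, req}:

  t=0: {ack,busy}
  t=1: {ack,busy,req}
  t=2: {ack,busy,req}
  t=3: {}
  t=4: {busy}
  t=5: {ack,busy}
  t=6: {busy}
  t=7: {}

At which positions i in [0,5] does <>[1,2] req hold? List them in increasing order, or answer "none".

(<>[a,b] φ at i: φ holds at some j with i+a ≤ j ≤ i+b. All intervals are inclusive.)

0, 1

Evaluate at each i in [0,5]:
  i=0: ✓ (witness j=1)
  i=1: ✓ (witness j=2)
  i=2: ✗ (none in [3,4])
  i=3: ✗ (none in [4,5])
  i=4: ✗ (none in [5,6])
  i=5: ✗ (none in [6,7])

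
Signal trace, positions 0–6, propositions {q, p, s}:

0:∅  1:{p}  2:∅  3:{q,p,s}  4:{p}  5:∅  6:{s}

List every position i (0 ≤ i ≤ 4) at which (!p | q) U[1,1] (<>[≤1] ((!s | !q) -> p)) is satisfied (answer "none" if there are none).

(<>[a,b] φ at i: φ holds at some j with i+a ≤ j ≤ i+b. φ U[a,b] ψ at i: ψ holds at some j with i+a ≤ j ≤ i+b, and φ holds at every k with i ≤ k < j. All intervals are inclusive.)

0, 2, 3

Evaluate at each i in [0,4]:
  i=0: ✓ (rhs at j=1; lhs holds on [0,0])
  i=1: ✗ (lhs fails at k=1 before rhs at j=2)
  i=2: ✓ (rhs at j=3; lhs holds on [2,2])
  i=3: ✓ (rhs at j=4; lhs holds on [3,3])
  i=4: ✗ (no rhs in [5,5])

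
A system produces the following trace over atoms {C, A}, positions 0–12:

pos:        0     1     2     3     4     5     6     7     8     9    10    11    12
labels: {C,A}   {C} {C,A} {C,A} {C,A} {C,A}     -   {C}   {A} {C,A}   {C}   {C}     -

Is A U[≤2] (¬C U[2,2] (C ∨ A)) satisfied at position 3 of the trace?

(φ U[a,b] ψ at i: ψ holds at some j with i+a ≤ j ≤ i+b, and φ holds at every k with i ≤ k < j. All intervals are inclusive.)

Need some j in [3,5] with (¬C U[2,2] (C ∨ A)), and A at every k in [3,j-1].
  j=3: (¬C U[2,2] (C ∨ A)) — fails.
  j=4: (¬C U[2,2] (C ∨ A)) — fails.
  j=5: (¬C U[2,2] (C ∨ A)) — fails.
No j in the window works → until fails.

Does not hold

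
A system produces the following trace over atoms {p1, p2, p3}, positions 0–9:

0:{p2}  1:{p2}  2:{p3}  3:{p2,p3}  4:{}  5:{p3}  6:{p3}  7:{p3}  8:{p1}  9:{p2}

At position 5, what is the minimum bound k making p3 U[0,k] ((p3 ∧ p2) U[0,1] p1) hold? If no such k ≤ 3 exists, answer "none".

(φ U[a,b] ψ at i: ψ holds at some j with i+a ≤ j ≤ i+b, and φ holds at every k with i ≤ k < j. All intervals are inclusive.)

Need earliest j ≥ 5 with ((p3 ∧ p2) U[0,1] p1), and p3 at every k in [5,j-1].
  j=5: rhs fails.
  j=6: rhs fails.
  j=7: rhs fails.
  j=8: rhs holds; lhs holds on [5,7]. k = 3.

3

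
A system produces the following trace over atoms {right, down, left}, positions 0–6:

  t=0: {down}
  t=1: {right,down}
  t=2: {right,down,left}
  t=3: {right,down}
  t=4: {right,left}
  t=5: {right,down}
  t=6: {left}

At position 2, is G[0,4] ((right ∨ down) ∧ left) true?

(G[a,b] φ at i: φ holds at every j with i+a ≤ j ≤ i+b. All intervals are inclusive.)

No

Check ((right ∨ down) ∧ left) at every j in [2,6]:
  j=2: true
  j=3: false
  j=4: true
  j=5: false
  j=6: false
Fails at j=3 → formula fails.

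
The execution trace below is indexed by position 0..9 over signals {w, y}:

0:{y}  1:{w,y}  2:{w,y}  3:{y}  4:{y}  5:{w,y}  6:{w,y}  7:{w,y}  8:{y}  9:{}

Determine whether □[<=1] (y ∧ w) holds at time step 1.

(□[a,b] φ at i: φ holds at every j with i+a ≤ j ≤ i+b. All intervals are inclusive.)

Check (y ∧ w) at every j in [1,2]:
  j=1: true
  j=2: true
All positions satisfy it → formula holds.

Holds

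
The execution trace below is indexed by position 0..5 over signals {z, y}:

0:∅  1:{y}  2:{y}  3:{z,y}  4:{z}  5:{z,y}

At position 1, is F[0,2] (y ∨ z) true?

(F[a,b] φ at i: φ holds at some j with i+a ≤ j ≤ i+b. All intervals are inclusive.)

True

Check (y ∨ z) at each j in [1,3]:
  j=1: true
  j=2: true
  j=3: true
Found at j=1 → formula holds.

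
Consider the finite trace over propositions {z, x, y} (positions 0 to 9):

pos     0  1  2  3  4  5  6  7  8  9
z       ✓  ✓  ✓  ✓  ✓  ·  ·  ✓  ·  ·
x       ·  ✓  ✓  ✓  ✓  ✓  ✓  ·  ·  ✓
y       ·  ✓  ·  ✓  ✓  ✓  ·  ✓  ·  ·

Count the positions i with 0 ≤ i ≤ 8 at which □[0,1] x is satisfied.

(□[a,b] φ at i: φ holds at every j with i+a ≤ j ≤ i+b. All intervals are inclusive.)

5

Evaluate at each i in [0,8]:
  i=0: ✗ (fails at j=0)
  i=1: ✓ (all of [1,2])
  i=2: ✓ (all of [2,3])
  i=3: ✓ (all of [3,4])
  i=4: ✓ (all of [4,5])
  i=5: ✓ (all of [5,6])
  i=6: ✗ (fails at j=7)
  i=7: ✗ (fails at j=7)
  i=8: ✗ (fails at j=8)
Positions where it holds: {1, 2, 3, 4, 5} → 5.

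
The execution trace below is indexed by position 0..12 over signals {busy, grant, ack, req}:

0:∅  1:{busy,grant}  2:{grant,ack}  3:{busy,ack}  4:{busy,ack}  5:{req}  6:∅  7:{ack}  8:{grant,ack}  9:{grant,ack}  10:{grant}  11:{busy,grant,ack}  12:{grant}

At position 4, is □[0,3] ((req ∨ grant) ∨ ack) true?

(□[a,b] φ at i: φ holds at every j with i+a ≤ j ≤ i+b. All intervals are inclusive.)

Check ((req ∨ grant) ∨ ack) at every j in [4,7]:
  j=4: true
  j=5: true
  j=6: false
  j=7: true
Fails at j=6 → formula fails.

Does not hold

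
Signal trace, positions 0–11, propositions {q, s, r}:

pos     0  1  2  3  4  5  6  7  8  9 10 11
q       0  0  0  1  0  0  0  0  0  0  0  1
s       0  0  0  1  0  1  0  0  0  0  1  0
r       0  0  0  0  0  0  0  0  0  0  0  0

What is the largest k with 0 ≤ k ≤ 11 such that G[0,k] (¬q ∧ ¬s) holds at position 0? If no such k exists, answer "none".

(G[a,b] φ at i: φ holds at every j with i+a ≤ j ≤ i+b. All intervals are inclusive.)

(¬q ∧ ¬s) must hold from j=0 onward; find where it first fails.
  j=0: holds
  j=1: holds
  j=2: holds
  j=3: fails
Holds on [0,2], so largest k = 2.

2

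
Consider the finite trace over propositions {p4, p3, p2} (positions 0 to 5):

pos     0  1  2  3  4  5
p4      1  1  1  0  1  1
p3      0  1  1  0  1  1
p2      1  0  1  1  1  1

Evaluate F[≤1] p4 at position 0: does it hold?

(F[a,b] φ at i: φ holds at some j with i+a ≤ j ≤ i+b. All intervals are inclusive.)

Check p4 at each j in [0,1]:
  j=0: true
  j=1: true
Found at j=0 → formula holds.

True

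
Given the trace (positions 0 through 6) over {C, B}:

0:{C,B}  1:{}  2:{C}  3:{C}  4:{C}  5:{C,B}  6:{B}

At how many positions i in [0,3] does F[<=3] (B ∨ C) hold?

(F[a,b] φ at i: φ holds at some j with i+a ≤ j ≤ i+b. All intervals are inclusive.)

Evaluate at each i in [0,3]:
  i=0: ✓ (witness j=0)
  i=1: ✓ (witness j=2)
  i=2: ✓ (witness j=2)
  i=3: ✓ (witness j=3)
Positions where it holds: {0, 1, 2, 3} → 4.

4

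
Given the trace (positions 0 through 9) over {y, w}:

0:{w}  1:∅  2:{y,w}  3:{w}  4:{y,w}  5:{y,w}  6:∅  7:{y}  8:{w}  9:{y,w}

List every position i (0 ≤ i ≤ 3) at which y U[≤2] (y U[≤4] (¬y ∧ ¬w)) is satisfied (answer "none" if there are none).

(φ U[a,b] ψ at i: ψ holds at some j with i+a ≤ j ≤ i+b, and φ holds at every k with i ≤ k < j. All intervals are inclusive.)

Evaluate at each i in [0,3]:
  i=0: ✗ (lhs fails at k=0 before rhs at j=1)
  i=1: ✓ (rhs at j=1)
  i=2: ✗ (lhs fails at k=3 before rhs at j=4)
  i=3: ✗ (lhs fails at k=3 before rhs at j=4)

1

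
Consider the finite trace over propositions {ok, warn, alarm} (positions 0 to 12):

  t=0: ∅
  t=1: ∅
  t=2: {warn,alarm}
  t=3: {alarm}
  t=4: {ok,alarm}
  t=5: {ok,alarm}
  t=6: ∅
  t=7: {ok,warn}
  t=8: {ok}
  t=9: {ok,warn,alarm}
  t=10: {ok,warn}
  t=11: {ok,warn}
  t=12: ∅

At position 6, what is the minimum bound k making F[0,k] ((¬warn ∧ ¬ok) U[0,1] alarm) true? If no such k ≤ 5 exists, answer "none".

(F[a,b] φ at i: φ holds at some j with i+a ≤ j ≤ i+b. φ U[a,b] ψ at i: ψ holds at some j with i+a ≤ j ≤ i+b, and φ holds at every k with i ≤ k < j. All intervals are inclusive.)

3

Scan j = 6,7,… for ((¬warn ∧ ¬ok) U[0,1] alarm):
  j=6: fails
  j=7: fails
  j=8: fails
  j=9: holds
First hit at j=9, so smallest k = 9-6 = 3.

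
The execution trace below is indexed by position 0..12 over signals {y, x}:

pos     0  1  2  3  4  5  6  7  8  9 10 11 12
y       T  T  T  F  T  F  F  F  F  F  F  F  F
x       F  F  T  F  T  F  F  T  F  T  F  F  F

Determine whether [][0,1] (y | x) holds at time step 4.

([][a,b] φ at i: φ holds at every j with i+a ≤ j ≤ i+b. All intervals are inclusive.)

No

Check (y | x) at every j in [4,5]:
  j=4: true
  j=5: false
Fails at j=5 → formula fails.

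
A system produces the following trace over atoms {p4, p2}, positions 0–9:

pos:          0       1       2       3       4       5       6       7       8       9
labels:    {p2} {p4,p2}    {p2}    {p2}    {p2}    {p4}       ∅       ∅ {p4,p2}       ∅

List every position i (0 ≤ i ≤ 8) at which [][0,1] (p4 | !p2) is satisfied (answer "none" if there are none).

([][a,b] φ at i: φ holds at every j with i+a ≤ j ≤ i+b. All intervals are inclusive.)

5, 6, 7, 8

Evaluate at each i in [0,8]:
  i=0: ✗ (fails at j=0)
  i=1: ✗ (fails at j=2)
  i=2: ✗ (fails at j=2)
  i=3: ✗ (fails at j=3)
  i=4: ✗ (fails at j=4)
  i=5: ✓ (all of [5,6])
  i=6: ✓ (all of [6,7])
  i=7: ✓ (all of [7,8])
  i=8: ✓ (all of [8,9])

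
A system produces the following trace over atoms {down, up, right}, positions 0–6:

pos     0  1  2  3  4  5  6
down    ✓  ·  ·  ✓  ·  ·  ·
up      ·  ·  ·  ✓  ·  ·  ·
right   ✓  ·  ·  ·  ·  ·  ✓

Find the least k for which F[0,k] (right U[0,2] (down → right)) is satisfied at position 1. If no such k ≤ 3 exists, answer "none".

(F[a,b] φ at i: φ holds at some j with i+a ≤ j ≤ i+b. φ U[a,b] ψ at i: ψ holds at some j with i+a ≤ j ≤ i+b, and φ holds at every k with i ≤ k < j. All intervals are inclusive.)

Scan j = 1,2,… for (right U[0,2] (down → right)):
  j=1: holds
First hit at j=1, so smallest k = 1-1 = 0.

0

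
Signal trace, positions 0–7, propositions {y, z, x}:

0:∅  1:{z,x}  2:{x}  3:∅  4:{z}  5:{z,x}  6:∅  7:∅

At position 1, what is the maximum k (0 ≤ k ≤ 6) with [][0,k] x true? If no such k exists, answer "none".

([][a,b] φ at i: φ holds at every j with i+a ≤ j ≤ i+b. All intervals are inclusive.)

x must hold from j=1 onward; find where it first fails.
  j=1: holds
  j=2: holds
  j=3: fails
Holds on [1,2], so largest k = 1.

1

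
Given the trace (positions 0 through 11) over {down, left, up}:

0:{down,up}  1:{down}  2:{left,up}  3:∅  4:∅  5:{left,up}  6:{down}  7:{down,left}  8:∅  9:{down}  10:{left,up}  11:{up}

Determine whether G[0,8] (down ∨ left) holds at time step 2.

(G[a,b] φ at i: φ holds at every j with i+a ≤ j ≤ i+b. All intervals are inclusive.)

False

Check (down ∨ left) at every j in [2,10]:
  j=2: true
  j=3: false
  j=4: false
  j=5: true
  j=6: true
  j=7: true
  j=8: false
  j=9: true
  j=10: true
Fails at j=3 → formula fails.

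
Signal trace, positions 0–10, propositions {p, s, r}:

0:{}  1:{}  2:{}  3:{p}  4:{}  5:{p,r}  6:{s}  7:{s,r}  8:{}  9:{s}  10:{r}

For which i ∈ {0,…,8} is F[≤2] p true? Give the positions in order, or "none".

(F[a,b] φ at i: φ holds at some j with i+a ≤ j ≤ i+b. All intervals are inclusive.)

1, 2, 3, 4, 5

Evaluate at each i in [0,8]:
  i=0: ✗ (none in [0,2])
  i=1: ✓ (witness j=3)
  i=2: ✓ (witness j=3)
  i=3: ✓ (witness j=3)
  i=4: ✓ (witness j=5)
  i=5: ✓ (witness j=5)
  i=6: ✗ (none in [6,8])
  i=7: ✗ (none in [7,9])
  i=8: ✗ (none in [8,10])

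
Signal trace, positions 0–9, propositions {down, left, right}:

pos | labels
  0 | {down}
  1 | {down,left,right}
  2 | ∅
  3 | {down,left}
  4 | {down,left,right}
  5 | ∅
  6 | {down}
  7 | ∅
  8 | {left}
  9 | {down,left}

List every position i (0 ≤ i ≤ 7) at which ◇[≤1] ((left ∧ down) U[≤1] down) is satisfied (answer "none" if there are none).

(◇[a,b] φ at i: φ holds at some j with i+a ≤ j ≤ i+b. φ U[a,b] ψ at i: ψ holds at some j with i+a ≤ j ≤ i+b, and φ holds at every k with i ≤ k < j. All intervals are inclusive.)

0, 1, 2, 3, 4, 5, 6

Evaluate at each i in [0,7]:
  i=0: ✓ (witness j=0)
  i=1: ✓ (witness j=1)
  i=2: ✓ (witness j=3)
  i=3: ✓ (witness j=3)
  i=4: ✓ (witness j=4)
  i=5: ✓ (witness j=6)
  i=6: ✓ (witness j=6)
  i=7: ✗ (none in [7,8])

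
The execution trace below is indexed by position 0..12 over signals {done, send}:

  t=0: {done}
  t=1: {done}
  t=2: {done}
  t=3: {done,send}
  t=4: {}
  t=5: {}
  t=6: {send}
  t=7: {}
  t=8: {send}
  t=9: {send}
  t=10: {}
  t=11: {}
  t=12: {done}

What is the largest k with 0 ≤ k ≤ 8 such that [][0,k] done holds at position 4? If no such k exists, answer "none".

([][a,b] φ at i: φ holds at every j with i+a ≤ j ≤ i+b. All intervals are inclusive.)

done must hold from j=4 onward; find where it first fails.
  j=4: fails → no k works.

none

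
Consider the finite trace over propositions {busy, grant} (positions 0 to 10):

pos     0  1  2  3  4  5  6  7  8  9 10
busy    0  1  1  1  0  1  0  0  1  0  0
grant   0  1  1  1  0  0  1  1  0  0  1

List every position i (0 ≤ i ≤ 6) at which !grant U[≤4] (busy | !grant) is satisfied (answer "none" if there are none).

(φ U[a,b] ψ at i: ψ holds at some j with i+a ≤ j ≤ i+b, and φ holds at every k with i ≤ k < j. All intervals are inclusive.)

Evaluate at each i in [0,6]:
  i=0: ✓ (rhs at j=0)
  i=1: ✓ (rhs at j=1)
  i=2: ✓ (rhs at j=2)
  i=3: ✓ (rhs at j=3)
  i=4: ✓ (rhs at j=4)
  i=5: ✓ (rhs at j=5)
  i=6: ✗ (lhs fails at k=6 before rhs at j=8)

0, 1, 2, 3, 4, 5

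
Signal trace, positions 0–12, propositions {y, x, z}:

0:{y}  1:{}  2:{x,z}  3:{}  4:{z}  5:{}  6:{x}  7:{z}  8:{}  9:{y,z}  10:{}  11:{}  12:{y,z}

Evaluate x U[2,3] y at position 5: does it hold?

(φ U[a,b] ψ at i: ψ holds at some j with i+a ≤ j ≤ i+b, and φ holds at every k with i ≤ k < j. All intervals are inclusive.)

Need some j in [7,8] with y, and x at every k in [5,j-1].
  j=7: y false.
  j=8: y false.
No j in the window works → until fails.

Does not hold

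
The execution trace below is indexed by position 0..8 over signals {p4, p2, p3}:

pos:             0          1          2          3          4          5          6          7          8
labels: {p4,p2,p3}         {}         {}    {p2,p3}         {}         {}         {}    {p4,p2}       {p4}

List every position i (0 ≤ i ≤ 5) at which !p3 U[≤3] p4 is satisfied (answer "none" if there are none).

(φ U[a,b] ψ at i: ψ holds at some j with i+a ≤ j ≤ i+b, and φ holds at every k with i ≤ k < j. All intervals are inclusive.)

0, 4, 5

Evaluate at each i in [0,5]:
  i=0: ✓ (rhs at j=0)
  i=1: ✗ (no rhs in [1,4])
  i=2: ✗ (no rhs in [2,5])
  i=3: ✗ (no rhs in [3,6])
  i=4: ✓ (rhs at j=7; lhs holds on [4,6])
  i=5: ✓ (rhs at j=7; lhs holds on [5,6])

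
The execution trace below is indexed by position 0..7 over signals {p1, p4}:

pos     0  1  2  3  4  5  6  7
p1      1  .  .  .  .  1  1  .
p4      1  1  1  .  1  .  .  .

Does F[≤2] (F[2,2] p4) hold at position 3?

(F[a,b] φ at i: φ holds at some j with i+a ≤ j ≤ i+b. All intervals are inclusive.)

False

Check F[2,2] p4 at each j in [3,5]:
  j=3: fails (none in [5,5])
  j=4: fails (none in [6,6])
  j=5: fails (none in [7,7])
No position in the window satisfies it → formula fails.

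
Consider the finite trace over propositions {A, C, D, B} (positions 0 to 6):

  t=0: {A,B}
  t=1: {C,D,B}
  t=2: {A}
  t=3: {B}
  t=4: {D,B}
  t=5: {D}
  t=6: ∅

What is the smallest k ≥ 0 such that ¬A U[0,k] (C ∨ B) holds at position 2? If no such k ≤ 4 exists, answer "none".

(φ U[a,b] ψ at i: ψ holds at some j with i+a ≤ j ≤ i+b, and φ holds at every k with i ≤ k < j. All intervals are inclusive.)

none

Need earliest j ≥ 2 with (C ∨ B), and ¬A at every k in [2,j-1].
  j=2: rhs fails.
  j=3: rhs holds but lhs fails at k=2.
  j=4: rhs holds but lhs fails at k=2.
  j=5: rhs fails.
  j=6: rhs fails.
No witness within the range → none.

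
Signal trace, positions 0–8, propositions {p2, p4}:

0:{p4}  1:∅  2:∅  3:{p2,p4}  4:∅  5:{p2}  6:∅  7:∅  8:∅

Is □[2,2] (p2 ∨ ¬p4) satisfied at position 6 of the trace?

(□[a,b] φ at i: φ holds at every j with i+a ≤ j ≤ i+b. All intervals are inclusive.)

Check (p2 ∨ ¬p4) at every j in [8,8]:
  j=8: true
All positions satisfy it → formula holds.

Yes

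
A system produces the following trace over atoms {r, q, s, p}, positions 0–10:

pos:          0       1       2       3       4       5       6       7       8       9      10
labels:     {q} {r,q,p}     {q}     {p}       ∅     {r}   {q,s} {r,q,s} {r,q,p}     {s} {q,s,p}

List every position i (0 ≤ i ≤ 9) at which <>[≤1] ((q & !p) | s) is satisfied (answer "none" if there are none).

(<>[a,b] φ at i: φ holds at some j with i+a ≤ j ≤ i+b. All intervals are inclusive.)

Evaluate at each i in [0,9]:
  i=0: ✓ (witness j=0)
  i=1: ✓ (witness j=2)
  i=2: ✓ (witness j=2)
  i=3: ✗ (none in [3,4])
  i=4: ✗ (none in [4,5])
  i=5: ✓ (witness j=6)
  i=6: ✓ (witness j=6)
  i=7: ✓ (witness j=7)
  i=8: ✓ (witness j=9)
  i=9: ✓ (witness j=9)

0, 1, 2, 5, 6, 7, 8, 9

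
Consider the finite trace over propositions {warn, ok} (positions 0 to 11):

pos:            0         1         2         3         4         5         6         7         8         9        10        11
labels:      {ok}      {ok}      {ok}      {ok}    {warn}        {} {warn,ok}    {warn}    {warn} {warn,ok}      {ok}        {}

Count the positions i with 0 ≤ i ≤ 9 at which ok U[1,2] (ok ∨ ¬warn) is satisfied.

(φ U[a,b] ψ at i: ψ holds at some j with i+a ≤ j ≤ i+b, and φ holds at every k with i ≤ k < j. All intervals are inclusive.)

4

Evaluate at each i in [0,9]:
  i=0: ✓ (rhs at j=1; lhs holds on [0,0])
  i=1: ✓ (rhs at j=2; lhs holds on [1,1])
  i=2: ✓ (rhs at j=3; lhs holds on [2,2])
  i=3: ✗ (lhs fails at k=4 before rhs at j=5)
  i=4: ✗ (lhs fails at k=4 before rhs at j=5)
  i=5: ✗ (lhs fails at k=5 before rhs at j=6)
  i=6: ✗ (no rhs in [7,8])
  i=7: ✗ (lhs fails at k=7 before rhs at j=9)
  i=8: ✗ (lhs fails at k=8 before rhs at j=9)
  i=9: ✓ (rhs at j=10; lhs holds on [9,9])
Positions where it holds: {0, 1, 2, 9} → 4.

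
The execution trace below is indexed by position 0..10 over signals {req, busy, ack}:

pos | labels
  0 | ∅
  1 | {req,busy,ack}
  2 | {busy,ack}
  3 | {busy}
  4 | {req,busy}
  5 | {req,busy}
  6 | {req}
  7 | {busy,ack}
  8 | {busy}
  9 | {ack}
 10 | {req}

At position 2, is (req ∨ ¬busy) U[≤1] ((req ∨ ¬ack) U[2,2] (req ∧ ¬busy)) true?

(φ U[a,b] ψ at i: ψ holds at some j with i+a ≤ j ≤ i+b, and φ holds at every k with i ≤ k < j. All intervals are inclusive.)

Does not hold

Need some j in [2,3] with ((req ∨ ¬ack) U[2,2] (req ∧ ¬busy)), and (req ∨ ¬busy) at every k in [2,j-1].
  j=2: ((req ∨ ¬ack) U[2,2] (req ∧ ¬busy)) — fails.
  j=3: ((req ∨ ¬ack) U[2,2] (req ∧ ¬busy)) — fails.
No j in the window works → until fails.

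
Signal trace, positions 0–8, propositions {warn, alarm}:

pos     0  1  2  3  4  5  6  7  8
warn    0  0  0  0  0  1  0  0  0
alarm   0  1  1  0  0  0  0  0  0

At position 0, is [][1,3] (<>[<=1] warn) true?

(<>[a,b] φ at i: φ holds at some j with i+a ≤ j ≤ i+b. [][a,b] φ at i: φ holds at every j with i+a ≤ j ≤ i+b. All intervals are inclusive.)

Check <>[<=1] warn at every j in [1,3]:
  j=1: fails (none in [1,2])
  j=2: fails (none in [2,3])
  j=3: fails (none in [3,4])
Fails at j=1 → formula fails.

False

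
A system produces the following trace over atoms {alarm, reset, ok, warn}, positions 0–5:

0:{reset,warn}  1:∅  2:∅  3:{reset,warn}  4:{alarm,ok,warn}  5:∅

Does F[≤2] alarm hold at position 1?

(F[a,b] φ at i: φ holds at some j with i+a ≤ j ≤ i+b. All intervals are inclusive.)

Does not hold

Check alarm at each j in [1,3]:
  j=1: false
  j=2: false
  j=3: false
No position in the window satisfies it → formula fails.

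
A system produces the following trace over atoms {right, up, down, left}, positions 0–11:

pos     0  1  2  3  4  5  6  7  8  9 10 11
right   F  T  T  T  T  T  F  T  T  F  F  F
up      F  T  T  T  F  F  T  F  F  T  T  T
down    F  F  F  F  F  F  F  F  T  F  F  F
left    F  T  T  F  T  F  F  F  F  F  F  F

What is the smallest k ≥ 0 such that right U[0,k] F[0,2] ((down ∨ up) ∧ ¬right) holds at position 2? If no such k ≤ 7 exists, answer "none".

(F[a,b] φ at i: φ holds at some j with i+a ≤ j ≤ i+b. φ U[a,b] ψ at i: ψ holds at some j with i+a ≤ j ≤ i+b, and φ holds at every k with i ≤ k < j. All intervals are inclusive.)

2

Need earliest j ≥ 2 with F[0,2] ((down ∨ up) ∧ ¬right), and right at every k in [2,j-1].
  j=2: rhs fails.
  j=3: rhs fails.
  j=4: rhs holds; lhs holds on [2,3]. k = 2.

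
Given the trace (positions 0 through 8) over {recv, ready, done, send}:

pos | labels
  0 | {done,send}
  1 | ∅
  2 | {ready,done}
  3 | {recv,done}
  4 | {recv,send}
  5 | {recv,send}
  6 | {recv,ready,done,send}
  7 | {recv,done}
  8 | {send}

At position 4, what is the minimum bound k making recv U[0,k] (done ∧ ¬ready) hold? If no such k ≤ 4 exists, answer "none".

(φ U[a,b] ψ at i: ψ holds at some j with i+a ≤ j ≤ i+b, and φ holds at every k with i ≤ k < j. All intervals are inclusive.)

Need earliest j ≥ 4 with (done ∧ ¬ready), and recv at every k in [4,j-1].
  j=4: rhs fails.
  j=5: rhs fails.
  j=6: rhs fails.
  j=7: rhs holds; lhs holds on [4,6]. k = 3.

3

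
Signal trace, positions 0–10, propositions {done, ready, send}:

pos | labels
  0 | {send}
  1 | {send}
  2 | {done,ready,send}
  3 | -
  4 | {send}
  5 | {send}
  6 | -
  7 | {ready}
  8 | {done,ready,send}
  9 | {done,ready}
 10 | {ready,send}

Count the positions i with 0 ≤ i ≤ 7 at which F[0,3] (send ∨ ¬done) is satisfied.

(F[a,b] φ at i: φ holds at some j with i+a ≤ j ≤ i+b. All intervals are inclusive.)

Evaluate at each i in [0,7]:
  i=0: ✓ (witness j=0)
  i=1: ✓ (witness j=1)
  i=2: ✓ (witness j=2)
  i=3: ✓ (witness j=3)
  i=4: ✓ (witness j=4)
  i=5: ✓ (witness j=5)
  i=6: ✓ (witness j=6)
  i=7: ✓ (witness j=7)
Positions where it holds: {0, 1, 2, 3, 4, 5, 6, 7} → 8.

8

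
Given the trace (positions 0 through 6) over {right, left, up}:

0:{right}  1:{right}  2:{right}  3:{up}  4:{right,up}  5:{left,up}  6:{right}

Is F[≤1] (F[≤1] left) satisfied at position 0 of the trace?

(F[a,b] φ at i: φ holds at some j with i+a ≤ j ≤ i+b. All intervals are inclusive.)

Check F[≤1] left at each j in [0,1]:
  j=0: fails (none in [0,1])
  j=1: fails (none in [1,2])
No position in the window satisfies it → formula fails.

Does not hold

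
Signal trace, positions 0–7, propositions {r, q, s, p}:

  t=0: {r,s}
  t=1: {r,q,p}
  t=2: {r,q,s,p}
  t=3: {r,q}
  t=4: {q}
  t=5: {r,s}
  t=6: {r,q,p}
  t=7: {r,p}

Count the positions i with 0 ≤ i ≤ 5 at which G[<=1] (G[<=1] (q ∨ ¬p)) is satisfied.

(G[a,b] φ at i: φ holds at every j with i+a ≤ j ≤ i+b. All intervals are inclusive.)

Evaluate at each i in [0,5]:
  i=0: ✓ (all of [0,1])
  i=1: ✓ (all of [1,2])
  i=2: ✓ (all of [2,3])
  i=3: ✓ (all of [3,4])
  i=4: ✓ (all of [4,5])
  i=5: ✗ (fails at j=6)
Positions where it holds: {0, 1, 2, 3, 4} → 5.

5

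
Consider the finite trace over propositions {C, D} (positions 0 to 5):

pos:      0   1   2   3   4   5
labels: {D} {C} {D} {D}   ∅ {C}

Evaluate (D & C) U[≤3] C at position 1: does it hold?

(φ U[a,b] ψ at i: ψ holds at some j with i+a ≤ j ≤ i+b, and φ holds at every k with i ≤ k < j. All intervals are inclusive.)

Yes

Need some j in [1,4] with C, and (D & C) at every k in [1,j-1].
  j=1: C holds; no prefix to check → satisfied.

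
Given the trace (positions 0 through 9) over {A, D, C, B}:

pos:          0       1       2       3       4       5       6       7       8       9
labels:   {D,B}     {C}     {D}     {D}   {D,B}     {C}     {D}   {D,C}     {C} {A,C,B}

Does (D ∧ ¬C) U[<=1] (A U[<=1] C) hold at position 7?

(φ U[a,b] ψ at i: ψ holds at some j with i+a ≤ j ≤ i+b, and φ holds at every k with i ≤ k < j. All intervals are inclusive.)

Need some j in [7,8] with (A U[<=1] C), and (D ∧ ¬C) at every k in [7,j-1].
  j=7: (A U[<=1] C) holds; no prefix to check → satisfied.

Holds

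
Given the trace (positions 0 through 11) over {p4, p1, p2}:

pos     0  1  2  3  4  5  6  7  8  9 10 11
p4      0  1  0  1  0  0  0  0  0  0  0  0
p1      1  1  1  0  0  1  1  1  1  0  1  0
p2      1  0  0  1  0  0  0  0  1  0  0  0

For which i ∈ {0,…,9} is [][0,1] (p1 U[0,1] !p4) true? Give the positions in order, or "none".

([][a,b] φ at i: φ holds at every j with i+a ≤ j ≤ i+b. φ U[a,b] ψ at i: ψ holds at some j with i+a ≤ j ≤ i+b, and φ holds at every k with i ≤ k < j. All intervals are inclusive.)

0, 1, 4, 5, 6, 7, 8, 9

Evaluate at each i in [0,9]:
  i=0: ✓ (all of [0,1])
  i=1: ✓ (all of [1,2])
  i=2: ✗ (fails at j=3)
  i=3: ✗ (fails at j=3)
  i=4: ✓ (all of [4,5])
  i=5: ✓ (all of [5,6])
  i=6: ✓ (all of [6,7])
  i=7: ✓ (all of [7,8])
  i=8: ✓ (all of [8,9])
  i=9: ✓ (all of [9,10])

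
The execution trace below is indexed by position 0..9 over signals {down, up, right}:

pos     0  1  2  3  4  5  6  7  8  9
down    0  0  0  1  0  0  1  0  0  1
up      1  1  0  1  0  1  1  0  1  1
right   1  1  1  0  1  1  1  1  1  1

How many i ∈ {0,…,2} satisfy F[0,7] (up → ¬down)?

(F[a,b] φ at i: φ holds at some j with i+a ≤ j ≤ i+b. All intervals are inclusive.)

Evaluate at each i in [0,2]:
  i=0: ✓ (witness j=0)
  i=1: ✓ (witness j=1)
  i=2: ✓ (witness j=2)
Positions where it holds: {0, 1, 2} → 3.

3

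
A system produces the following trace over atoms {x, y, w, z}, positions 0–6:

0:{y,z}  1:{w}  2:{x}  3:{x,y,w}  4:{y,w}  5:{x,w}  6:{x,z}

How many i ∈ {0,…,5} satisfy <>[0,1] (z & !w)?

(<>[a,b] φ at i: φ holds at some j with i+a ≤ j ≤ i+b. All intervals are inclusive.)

Evaluate at each i in [0,5]:
  i=0: ✓ (witness j=0)
  i=1: ✗ (none in [1,2])
  i=2: ✗ (none in [2,3])
  i=3: ✗ (none in [3,4])
  i=4: ✗ (none in [4,5])
  i=5: ✓ (witness j=6)
Positions where it holds: {0, 5} → 2.

2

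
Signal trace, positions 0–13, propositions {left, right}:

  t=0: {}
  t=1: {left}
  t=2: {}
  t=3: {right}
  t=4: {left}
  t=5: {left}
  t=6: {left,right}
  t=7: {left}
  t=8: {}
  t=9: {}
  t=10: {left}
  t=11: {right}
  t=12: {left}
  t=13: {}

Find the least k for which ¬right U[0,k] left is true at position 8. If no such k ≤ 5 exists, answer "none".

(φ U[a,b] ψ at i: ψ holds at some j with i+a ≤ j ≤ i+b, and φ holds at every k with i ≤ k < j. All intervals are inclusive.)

Need earliest j ≥ 8 with left, and ¬right at every k in [8,j-1].
  j=8: rhs fails.
  j=9: rhs fails.
  j=10: rhs holds; lhs holds on [8,9]. k = 2.

2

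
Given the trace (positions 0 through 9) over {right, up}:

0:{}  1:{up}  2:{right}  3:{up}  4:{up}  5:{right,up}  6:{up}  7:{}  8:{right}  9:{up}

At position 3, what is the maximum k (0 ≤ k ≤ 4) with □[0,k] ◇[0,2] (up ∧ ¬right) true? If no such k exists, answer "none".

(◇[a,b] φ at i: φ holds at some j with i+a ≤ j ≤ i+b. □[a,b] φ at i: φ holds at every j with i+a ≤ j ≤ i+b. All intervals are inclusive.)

◇[0,2] (up ∧ ¬right) must hold from j=3 onward; find where it first fails.
  j=3: holds
  j=4: holds
  j=5: holds
  j=6: holds
  j=7: holds
Holds through j=7; largest k = 4.

4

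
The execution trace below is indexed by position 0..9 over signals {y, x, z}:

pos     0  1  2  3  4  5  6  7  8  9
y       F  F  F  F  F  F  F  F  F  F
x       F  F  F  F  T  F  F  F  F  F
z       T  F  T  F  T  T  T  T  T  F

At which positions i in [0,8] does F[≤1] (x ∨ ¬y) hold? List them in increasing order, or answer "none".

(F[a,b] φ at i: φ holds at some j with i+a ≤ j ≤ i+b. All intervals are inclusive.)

Evaluate at each i in [0,8]:
  i=0: ✓ (witness j=0)
  i=1: ✓ (witness j=1)
  i=2: ✓ (witness j=2)
  i=3: ✓ (witness j=3)
  i=4: ✓ (witness j=4)
  i=5: ✓ (witness j=5)
  i=6: ✓ (witness j=6)
  i=7: ✓ (witness j=7)
  i=8: ✓ (witness j=8)

0, 1, 2, 3, 4, 5, 6, 7, 8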